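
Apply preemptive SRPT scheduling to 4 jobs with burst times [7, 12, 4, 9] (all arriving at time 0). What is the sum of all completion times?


Since all jobs arrive at t=0, SRPT equals SPT ordering.
SPT order: [4, 7, 9, 12]
Completion times:
  Job 1: p=4, C=4
  Job 2: p=7, C=11
  Job 3: p=9, C=20
  Job 4: p=12, C=32
Total completion time = 4 + 11 + 20 + 32 = 67

67


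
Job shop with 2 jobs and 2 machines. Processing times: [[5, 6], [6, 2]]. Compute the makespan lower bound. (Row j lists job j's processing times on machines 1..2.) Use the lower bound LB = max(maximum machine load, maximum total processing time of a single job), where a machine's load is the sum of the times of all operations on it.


Machine loads:
  Machine 1: 5 + 6 = 11
  Machine 2: 6 + 2 = 8
Max machine load = 11
Job totals:
  Job 1: 11
  Job 2: 8
Max job total = 11
Lower bound = max(11, 11) = 11

11


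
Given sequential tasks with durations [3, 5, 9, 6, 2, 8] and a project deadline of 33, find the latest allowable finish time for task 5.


LF(activity 5) = deadline - sum of successor durations
Successors: activities 6 through 6 with durations [8]
Sum of successor durations = 8
LF = 33 - 8 = 25

25


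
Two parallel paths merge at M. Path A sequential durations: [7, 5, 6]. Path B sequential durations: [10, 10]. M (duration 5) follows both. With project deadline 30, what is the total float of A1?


Forward pass: ES(A1) = sum of predecessors on chain A = 0
EF = ES + duration = 0 + 7 = 7
Backward pass: LF(M) = deadline = 30; LS(M) = 30 - 5 = 25
LF(A1) = LS(M) - sum(successors on chain A) = 25 - 11 = 14
LS = LF - duration = 14 - 7 = 7
Total float = LS - ES = 7 - 0 = 7

7


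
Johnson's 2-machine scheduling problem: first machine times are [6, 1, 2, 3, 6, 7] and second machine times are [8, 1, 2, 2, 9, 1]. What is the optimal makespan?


Apply Johnson's rule:
  Group 1 (a <= b): [(2, 1, 1), (3, 2, 2), (1, 6, 8), (5, 6, 9)]
  Group 2 (a > b): [(4, 3, 2), (6, 7, 1)]
Optimal job order: [2, 3, 1, 5, 4, 6]
Schedule:
  Job 2: M1 done at 1, M2 done at 2
  Job 3: M1 done at 3, M2 done at 5
  Job 1: M1 done at 9, M2 done at 17
  Job 5: M1 done at 15, M2 done at 26
  Job 4: M1 done at 18, M2 done at 28
  Job 6: M1 done at 25, M2 done at 29
Makespan = 29

29


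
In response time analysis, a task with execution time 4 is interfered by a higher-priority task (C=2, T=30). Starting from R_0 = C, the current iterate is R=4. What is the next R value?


R_next = C + ceil(R_prev / T_hp) * C_hp
ceil(4 / 30) = ceil(0.1333) = 1
Interference = 1 * 2 = 2
R_next = 4 + 2 = 6

6


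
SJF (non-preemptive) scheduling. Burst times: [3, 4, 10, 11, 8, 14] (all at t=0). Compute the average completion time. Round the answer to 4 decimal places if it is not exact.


SJF order (ascending): [3, 4, 8, 10, 11, 14]
Completion times:
  Job 1: burst=3, C=3
  Job 2: burst=4, C=7
  Job 3: burst=8, C=15
  Job 4: burst=10, C=25
  Job 5: burst=11, C=36
  Job 6: burst=14, C=50
Average completion = 136/6 = 22.6667

22.6667


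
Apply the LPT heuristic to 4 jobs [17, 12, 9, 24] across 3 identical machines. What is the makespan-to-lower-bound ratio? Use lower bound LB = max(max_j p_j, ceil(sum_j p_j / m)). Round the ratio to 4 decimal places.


LPT order: [24, 17, 12, 9]
Machine loads after assignment: [24, 17, 21]
LPT makespan = 24
Lower bound = max(max_job, ceil(total/3)) = max(24, 21) = 24
Ratio = 24 / 24 = 1.0

1.0


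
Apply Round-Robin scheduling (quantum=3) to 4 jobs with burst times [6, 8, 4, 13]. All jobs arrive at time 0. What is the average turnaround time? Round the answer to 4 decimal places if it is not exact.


Time quantum = 3
Execution trace:
  J1 runs 3 units, time = 3
  J2 runs 3 units, time = 6
  J3 runs 3 units, time = 9
  J4 runs 3 units, time = 12
  J1 runs 3 units, time = 15
  J2 runs 3 units, time = 18
  J3 runs 1 units, time = 19
  J4 runs 3 units, time = 22
  J2 runs 2 units, time = 24
  J4 runs 3 units, time = 27
  J4 runs 3 units, time = 30
  J4 runs 1 units, time = 31
Finish times: [15, 24, 19, 31]
Average turnaround = 89/4 = 22.25

22.25


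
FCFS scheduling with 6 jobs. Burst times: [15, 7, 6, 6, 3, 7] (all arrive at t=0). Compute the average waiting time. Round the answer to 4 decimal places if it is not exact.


FCFS order (as given): [15, 7, 6, 6, 3, 7]
Waiting times:
  Job 1: wait = 0
  Job 2: wait = 15
  Job 3: wait = 22
  Job 4: wait = 28
  Job 5: wait = 34
  Job 6: wait = 37
Sum of waiting times = 136
Average waiting time = 136/6 = 22.6667

22.6667


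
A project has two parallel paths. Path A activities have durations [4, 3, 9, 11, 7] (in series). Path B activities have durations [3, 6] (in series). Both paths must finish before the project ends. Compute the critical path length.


Path A total = 4 + 3 + 9 + 11 + 7 = 34
Path B total = 3 + 6 = 9
Critical path = longest path = max(34, 9) = 34

34


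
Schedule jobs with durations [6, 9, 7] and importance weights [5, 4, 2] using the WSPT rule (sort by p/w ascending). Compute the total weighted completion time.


Compute p/w ratios and sort ascending (WSPT): [(6, 5), (9, 4), (7, 2)]
Compute weighted completion times:
  Job (p=6,w=5): C=6, w*C=5*6=30
  Job (p=9,w=4): C=15, w*C=4*15=60
  Job (p=7,w=2): C=22, w*C=2*22=44
Total weighted completion time = 134

134


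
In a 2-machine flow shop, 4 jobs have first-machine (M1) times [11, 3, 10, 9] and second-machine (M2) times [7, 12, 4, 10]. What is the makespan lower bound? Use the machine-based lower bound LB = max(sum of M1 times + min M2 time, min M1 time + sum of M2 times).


LB1 = sum(M1 times) + min(M2 times) = 33 + 4 = 37
LB2 = min(M1 times) + sum(M2 times) = 3 + 33 = 36
Lower bound = max(LB1, LB2) = max(37, 36) = 37

37


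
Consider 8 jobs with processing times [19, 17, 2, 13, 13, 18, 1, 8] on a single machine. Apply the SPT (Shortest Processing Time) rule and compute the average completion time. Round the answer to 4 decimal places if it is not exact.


Sort jobs by processing time (SPT order): [1, 2, 8, 13, 13, 17, 18, 19]
Compute completion times sequentially:
  Job 1: processing = 1, completes at 1
  Job 2: processing = 2, completes at 3
  Job 3: processing = 8, completes at 11
  Job 4: processing = 13, completes at 24
  Job 5: processing = 13, completes at 37
  Job 6: processing = 17, completes at 54
  Job 7: processing = 18, completes at 72
  Job 8: processing = 19, completes at 91
Sum of completion times = 293
Average completion time = 293/8 = 36.625

36.625


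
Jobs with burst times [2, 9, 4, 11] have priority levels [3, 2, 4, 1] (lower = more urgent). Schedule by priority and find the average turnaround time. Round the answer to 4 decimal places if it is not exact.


Sort by priority (ascending = highest first):
Order: [(1, 11), (2, 9), (3, 2), (4, 4)]
Completion times:
  Priority 1, burst=11, C=11
  Priority 2, burst=9, C=20
  Priority 3, burst=2, C=22
  Priority 4, burst=4, C=26
Average turnaround = 79/4 = 19.75

19.75


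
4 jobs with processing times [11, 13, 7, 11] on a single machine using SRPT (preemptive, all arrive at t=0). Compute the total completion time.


Since all jobs arrive at t=0, SRPT equals SPT ordering.
SPT order: [7, 11, 11, 13]
Completion times:
  Job 1: p=7, C=7
  Job 2: p=11, C=18
  Job 3: p=11, C=29
  Job 4: p=13, C=42
Total completion time = 7 + 18 + 29 + 42 = 96

96


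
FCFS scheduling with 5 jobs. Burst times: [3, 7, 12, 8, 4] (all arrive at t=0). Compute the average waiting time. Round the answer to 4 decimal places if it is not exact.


FCFS order (as given): [3, 7, 12, 8, 4]
Waiting times:
  Job 1: wait = 0
  Job 2: wait = 3
  Job 3: wait = 10
  Job 4: wait = 22
  Job 5: wait = 30
Sum of waiting times = 65
Average waiting time = 65/5 = 13.0

13.0


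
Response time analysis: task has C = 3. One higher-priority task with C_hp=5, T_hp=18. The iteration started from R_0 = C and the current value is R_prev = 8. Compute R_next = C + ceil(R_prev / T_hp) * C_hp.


R_next = C + ceil(R_prev / T_hp) * C_hp
ceil(8 / 18) = ceil(0.4444) = 1
Interference = 1 * 5 = 5
R_next = 3 + 5 = 8
R_next = R_prev, so the iteration has converged (response time = 8).

8


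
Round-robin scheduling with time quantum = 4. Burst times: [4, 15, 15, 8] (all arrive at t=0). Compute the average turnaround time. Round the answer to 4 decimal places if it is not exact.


Time quantum = 4
Execution trace:
  J1 runs 4 units, time = 4
  J2 runs 4 units, time = 8
  J3 runs 4 units, time = 12
  J4 runs 4 units, time = 16
  J2 runs 4 units, time = 20
  J3 runs 4 units, time = 24
  J4 runs 4 units, time = 28
  J2 runs 4 units, time = 32
  J3 runs 4 units, time = 36
  J2 runs 3 units, time = 39
  J3 runs 3 units, time = 42
Finish times: [4, 39, 42, 28]
Average turnaround = 113/4 = 28.25

28.25


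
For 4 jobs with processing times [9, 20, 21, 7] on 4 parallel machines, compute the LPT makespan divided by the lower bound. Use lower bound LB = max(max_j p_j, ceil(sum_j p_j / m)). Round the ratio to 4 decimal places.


LPT order: [21, 20, 9, 7]
Machine loads after assignment: [21, 20, 9, 7]
LPT makespan = 21
Lower bound = max(max_job, ceil(total/4)) = max(21, 15) = 21
Ratio = 21 / 21 = 1.0

1.0


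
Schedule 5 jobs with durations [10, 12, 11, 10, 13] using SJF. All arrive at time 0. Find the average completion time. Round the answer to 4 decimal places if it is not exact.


SJF order (ascending): [10, 10, 11, 12, 13]
Completion times:
  Job 1: burst=10, C=10
  Job 2: burst=10, C=20
  Job 3: burst=11, C=31
  Job 4: burst=12, C=43
  Job 5: burst=13, C=56
Average completion = 160/5 = 32.0

32.0


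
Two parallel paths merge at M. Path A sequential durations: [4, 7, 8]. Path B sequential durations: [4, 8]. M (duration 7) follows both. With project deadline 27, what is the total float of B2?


Forward pass: ES(B2) = sum of predecessors on chain B = 4
EF = ES + duration = 4 + 8 = 12
Backward pass: LF(M) = deadline = 27; LS(M) = 27 - 7 = 20
LF(B2) = LS(M) - sum(successors on chain B) = 20 - 0 = 20
LS = LF - duration = 20 - 8 = 12
Total float = LS - ES = 12 - 4 = 8

8


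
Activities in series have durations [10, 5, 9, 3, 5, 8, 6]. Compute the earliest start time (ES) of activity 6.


Activity 6 starts after activities 1 through 5 complete.
Predecessor durations: [10, 5, 9, 3, 5]
ES = 10 + 5 + 9 + 3 + 5 = 32

32


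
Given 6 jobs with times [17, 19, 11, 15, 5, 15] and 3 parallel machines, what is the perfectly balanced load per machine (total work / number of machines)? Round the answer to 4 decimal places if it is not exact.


Total processing time = 17 + 19 + 11 + 15 + 5 + 15 = 82
Number of machines = 3
Ideal balanced load = 82 / 3 = 27.3333

27.3333


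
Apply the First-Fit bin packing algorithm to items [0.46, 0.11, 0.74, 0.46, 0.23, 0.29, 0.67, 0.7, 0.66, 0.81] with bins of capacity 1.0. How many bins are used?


Place items sequentially using First-Fit:
  Item 0.46 -> new Bin 1
  Item 0.11 -> Bin 1 (now 0.57)
  Item 0.74 -> new Bin 2
  Item 0.46 -> new Bin 3
  Item 0.23 -> Bin 1 (now 0.8)
  Item 0.29 -> Bin 3 (now 0.75)
  Item 0.67 -> new Bin 4
  Item 0.7 -> new Bin 5
  Item 0.66 -> new Bin 6
  Item 0.81 -> new Bin 7
Total bins used = 7

7


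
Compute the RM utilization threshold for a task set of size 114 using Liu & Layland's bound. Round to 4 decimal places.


Compute 2^(1/114) = 1.0060987606
Subtract 1: 1.0060987606 - 1 = 0.0060987606
Multiply by n: 114 * 0.0060987606 = 0.6952587084
Round to 4 dp: 0.6953

0.6953


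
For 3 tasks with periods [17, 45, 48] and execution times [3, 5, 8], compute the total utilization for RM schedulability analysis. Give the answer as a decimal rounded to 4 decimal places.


Compute individual utilizations (exact fractions):
  Task 1: C/T = 3/17 (approx. 0.1765)
  Task 2: C/T = 5/45 = 1/9 (approx. 0.1111)
  Task 3: C/T = 8/48 = 1/6 (approx. 0.1667)
Total utilization U = 3/17 + 1/9 + 1/6 = 139/306
Rounded to 4 decimal places: U = 0.4542
RM (Liu & Layland) bound for 3 tasks = 0.779763; compare with U = 139/306 (approx. 0.454248)
U <= bound, so schedulable by RM sufficient condition.

0.4542


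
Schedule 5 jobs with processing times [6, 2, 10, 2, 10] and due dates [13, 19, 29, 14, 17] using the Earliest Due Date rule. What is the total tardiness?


Sort by due date (EDD order): [(6, 13), (2, 14), (10, 17), (2, 19), (10, 29)]
Compute completion times and tardiness:
  Job 1: p=6, d=13, C=6, tardiness=max(0,6-13)=0
  Job 2: p=2, d=14, C=8, tardiness=max(0,8-14)=0
  Job 3: p=10, d=17, C=18, tardiness=max(0,18-17)=1
  Job 4: p=2, d=19, C=20, tardiness=max(0,20-19)=1
  Job 5: p=10, d=29, C=30, tardiness=max(0,30-29)=1
Total tardiness = 3

3


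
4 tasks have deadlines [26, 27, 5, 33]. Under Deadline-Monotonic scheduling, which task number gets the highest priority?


Sort tasks by relative deadline (ascending):
  Task 3: deadline = 5
  Task 1: deadline = 26
  Task 2: deadline = 27
  Task 4: deadline = 33
Priority order (highest first): [3, 1, 2, 4]
Highest priority task = 3

3


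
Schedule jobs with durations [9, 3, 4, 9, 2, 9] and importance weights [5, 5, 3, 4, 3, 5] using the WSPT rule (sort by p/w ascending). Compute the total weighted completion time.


Compute p/w ratios and sort ascending (WSPT): [(3, 5), (2, 3), (4, 3), (9, 5), (9, 5), (9, 4)]
Compute weighted completion times:
  Job (p=3,w=5): C=3, w*C=5*3=15
  Job (p=2,w=3): C=5, w*C=3*5=15
  Job (p=4,w=3): C=9, w*C=3*9=27
  Job (p=9,w=5): C=18, w*C=5*18=90
  Job (p=9,w=5): C=27, w*C=5*27=135
  Job (p=9,w=4): C=36, w*C=4*36=144
Total weighted completion time = 426

426


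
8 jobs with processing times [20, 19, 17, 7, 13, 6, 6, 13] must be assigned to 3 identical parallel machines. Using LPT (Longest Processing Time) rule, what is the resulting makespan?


Sort jobs in decreasing order (LPT): [20, 19, 17, 13, 13, 7, 6, 6]
Assign each job to the least loaded machine:
  Machine 1: jobs [20, 7, 6], load = 33
  Machine 2: jobs [19, 13], load = 32
  Machine 3: jobs [17, 13, 6], load = 36
Makespan = max load = 36

36


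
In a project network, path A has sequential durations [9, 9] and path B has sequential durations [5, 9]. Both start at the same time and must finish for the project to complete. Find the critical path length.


Path A total = 9 + 9 = 18
Path B total = 5 + 9 = 14
Critical path = longest path = max(18, 14) = 18

18


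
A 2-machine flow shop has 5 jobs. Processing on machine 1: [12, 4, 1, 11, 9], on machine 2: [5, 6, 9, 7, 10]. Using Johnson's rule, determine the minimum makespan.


Apply Johnson's rule:
  Group 1 (a <= b): [(3, 1, 9), (2, 4, 6), (5, 9, 10)]
  Group 2 (a > b): [(4, 11, 7), (1, 12, 5)]
Optimal job order: [3, 2, 5, 4, 1]
Schedule:
  Job 3: M1 done at 1, M2 done at 10
  Job 2: M1 done at 5, M2 done at 16
  Job 5: M1 done at 14, M2 done at 26
  Job 4: M1 done at 25, M2 done at 33
  Job 1: M1 done at 37, M2 done at 42
Makespan = 42

42


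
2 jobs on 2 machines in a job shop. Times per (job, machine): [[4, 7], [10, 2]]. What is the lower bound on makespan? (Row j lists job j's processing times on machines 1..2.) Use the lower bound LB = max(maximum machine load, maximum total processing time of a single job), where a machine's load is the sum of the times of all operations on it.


Machine loads:
  Machine 1: 4 + 10 = 14
  Machine 2: 7 + 2 = 9
Max machine load = 14
Job totals:
  Job 1: 11
  Job 2: 12
Max job total = 12
Lower bound = max(14, 12) = 14

14


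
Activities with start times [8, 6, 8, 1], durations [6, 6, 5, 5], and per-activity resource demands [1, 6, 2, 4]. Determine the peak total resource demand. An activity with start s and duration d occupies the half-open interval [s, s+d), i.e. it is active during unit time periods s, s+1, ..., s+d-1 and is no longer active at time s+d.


Each activity i is active on [start_i, start_i + duration_i).
Compute total resource usage per time slot:
  t=0: active resources = [], total = 0
  t=1: active resources = [4], total = 4
  t=2: active resources = [4], total = 4
  t=3: active resources = [4], total = 4
  t=4: active resources = [4], total = 4
  t=5: active resources = [4], total = 4
  t=6: active resources = [6], total = 6
  t=7: active resources = [6], total = 6
  t=8: active resources = [1, 6, 2], total = 9
  t=9: active resources = [1, 6, 2], total = 9
  t=10: active resources = [1, 6, 2], total = 9
  t=11: active resources = [1, 6, 2], total = 9
  t=12: active resources = [1, 2], total = 3
  t=13: active resources = [1], total = 1
Peak resource demand = 9

9


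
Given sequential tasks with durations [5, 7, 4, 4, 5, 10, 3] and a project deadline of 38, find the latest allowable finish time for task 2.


LF(activity 2) = deadline - sum of successor durations
Successors: activities 3 through 7 with durations [4, 4, 5, 10, 3]
Sum of successor durations = 26
LF = 38 - 26 = 12

12


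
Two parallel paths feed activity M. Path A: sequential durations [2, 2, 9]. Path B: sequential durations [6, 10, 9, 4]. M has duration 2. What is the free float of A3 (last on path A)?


ES(A3) = sum of predecessors on chain A = 4
EF(A3) = ES + duration = 4 + 9 = 13
Successor of A3 is M. ES(M) = max(sum(A), sum(B)) = max(13, 29) = 29
Free float = ES(successor) - EF(current) = 29 - 13 = 16

16


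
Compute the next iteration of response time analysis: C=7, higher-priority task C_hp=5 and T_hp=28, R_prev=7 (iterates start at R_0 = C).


R_next = C + ceil(R_prev / T_hp) * C_hp
ceil(7 / 28) = ceil(0.25) = 1
Interference = 1 * 5 = 5
R_next = 7 + 5 = 12

12


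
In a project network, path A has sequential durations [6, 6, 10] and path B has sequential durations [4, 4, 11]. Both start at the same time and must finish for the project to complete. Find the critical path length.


Path A total = 6 + 6 + 10 = 22
Path B total = 4 + 4 + 11 = 19
Critical path = longest path = max(22, 19) = 22

22


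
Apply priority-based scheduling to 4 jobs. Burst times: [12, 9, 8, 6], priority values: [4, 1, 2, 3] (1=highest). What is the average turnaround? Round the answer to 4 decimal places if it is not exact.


Sort by priority (ascending = highest first):
Order: [(1, 9), (2, 8), (3, 6), (4, 12)]
Completion times:
  Priority 1, burst=9, C=9
  Priority 2, burst=8, C=17
  Priority 3, burst=6, C=23
  Priority 4, burst=12, C=35
Average turnaround = 84/4 = 21.0

21.0


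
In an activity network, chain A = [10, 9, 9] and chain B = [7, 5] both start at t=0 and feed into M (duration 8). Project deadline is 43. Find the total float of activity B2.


Forward pass: ES(B2) = sum of predecessors on chain B = 7
EF = ES + duration = 7 + 5 = 12
Backward pass: LF(M) = deadline = 43; LS(M) = 43 - 8 = 35
LF(B2) = LS(M) - sum(successors on chain B) = 35 - 0 = 35
LS = LF - duration = 35 - 5 = 30
Total float = LS - ES = 30 - 7 = 23

23


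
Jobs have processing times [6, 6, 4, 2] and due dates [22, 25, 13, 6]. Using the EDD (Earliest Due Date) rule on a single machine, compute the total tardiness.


Sort by due date (EDD order): [(2, 6), (4, 13), (6, 22), (6, 25)]
Compute completion times and tardiness:
  Job 1: p=2, d=6, C=2, tardiness=max(0,2-6)=0
  Job 2: p=4, d=13, C=6, tardiness=max(0,6-13)=0
  Job 3: p=6, d=22, C=12, tardiness=max(0,12-22)=0
  Job 4: p=6, d=25, C=18, tardiness=max(0,18-25)=0
Total tardiness = 0

0


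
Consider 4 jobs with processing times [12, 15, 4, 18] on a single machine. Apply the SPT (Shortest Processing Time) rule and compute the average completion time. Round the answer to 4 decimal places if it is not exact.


Sort jobs by processing time (SPT order): [4, 12, 15, 18]
Compute completion times sequentially:
  Job 1: processing = 4, completes at 4
  Job 2: processing = 12, completes at 16
  Job 3: processing = 15, completes at 31
  Job 4: processing = 18, completes at 49
Sum of completion times = 100
Average completion time = 100/4 = 25.0

25.0


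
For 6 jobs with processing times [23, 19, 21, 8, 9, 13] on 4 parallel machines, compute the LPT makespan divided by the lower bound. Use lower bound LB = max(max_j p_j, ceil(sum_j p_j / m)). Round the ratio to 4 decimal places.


LPT order: [23, 21, 19, 13, 9, 8]
Machine loads after assignment: [23, 21, 27, 22]
LPT makespan = 27
Lower bound = max(max_job, ceil(total/4)) = max(23, 24) = 24
Ratio = 27 / 24 = 1.125

1.125


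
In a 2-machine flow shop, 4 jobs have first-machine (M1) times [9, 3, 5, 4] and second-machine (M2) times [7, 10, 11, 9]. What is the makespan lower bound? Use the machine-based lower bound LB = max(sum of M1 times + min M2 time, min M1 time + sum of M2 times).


LB1 = sum(M1 times) + min(M2 times) = 21 + 7 = 28
LB2 = min(M1 times) + sum(M2 times) = 3 + 37 = 40
Lower bound = max(LB1, LB2) = max(28, 40) = 40

40


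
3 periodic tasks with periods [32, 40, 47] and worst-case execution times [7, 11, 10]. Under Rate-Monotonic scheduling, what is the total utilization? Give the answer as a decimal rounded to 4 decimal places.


Compute individual utilizations (exact fractions):
  Task 1: C/T = 7/32 (approx. 0.2188)
  Task 2: C/T = 11/40 (approx. 0.275)
  Task 3: C/T = 10/47 (approx. 0.2128)
Total utilization U = 7/32 + 11/40 + 10/47 = 5313/7520
Rounded to 4 decimal places: U = 0.7065
RM (Liu & Layland) bound for 3 tasks = 0.779763; compare with U = 5313/7520 (approx. 0.706516)
U <= bound, so schedulable by RM sufficient condition.

0.7065


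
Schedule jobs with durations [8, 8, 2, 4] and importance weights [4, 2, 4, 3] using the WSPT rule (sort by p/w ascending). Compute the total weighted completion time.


Compute p/w ratios and sort ascending (WSPT): [(2, 4), (4, 3), (8, 4), (8, 2)]
Compute weighted completion times:
  Job (p=2,w=4): C=2, w*C=4*2=8
  Job (p=4,w=3): C=6, w*C=3*6=18
  Job (p=8,w=4): C=14, w*C=4*14=56
  Job (p=8,w=2): C=22, w*C=2*22=44
Total weighted completion time = 126

126


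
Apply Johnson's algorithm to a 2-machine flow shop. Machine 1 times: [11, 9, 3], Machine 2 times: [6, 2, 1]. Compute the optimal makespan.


Apply Johnson's rule:
  Group 1 (a <= b): []
  Group 2 (a > b): [(1, 11, 6), (2, 9, 2), (3, 3, 1)]
Optimal job order: [1, 2, 3]
Schedule:
  Job 1: M1 done at 11, M2 done at 17
  Job 2: M1 done at 20, M2 done at 22
  Job 3: M1 done at 23, M2 done at 24
Makespan = 24

24


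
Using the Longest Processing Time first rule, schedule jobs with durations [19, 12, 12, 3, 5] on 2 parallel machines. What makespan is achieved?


Sort jobs in decreasing order (LPT): [19, 12, 12, 5, 3]
Assign each job to the least loaded machine:
  Machine 1: jobs [19, 5, 3], load = 27
  Machine 2: jobs [12, 12], load = 24
Makespan = max load = 27

27


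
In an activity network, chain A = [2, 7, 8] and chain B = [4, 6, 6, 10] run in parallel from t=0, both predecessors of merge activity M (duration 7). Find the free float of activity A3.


ES(A3) = sum of predecessors on chain A = 9
EF(A3) = ES + duration = 9 + 8 = 17
Successor of A3 is M. ES(M) = max(sum(A), sum(B)) = max(17, 26) = 26
Free float = ES(successor) - EF(current) = 26 - 17 = 9

9


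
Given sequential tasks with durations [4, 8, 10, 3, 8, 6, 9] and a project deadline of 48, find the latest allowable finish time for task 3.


LF(activity 3) = deadline - sum of successor durations
Successors: activities 4 through 7 with durations [3, 8, 6, 9]
Sum of successor durations = 26
LF = 48 - 26 = 22

22


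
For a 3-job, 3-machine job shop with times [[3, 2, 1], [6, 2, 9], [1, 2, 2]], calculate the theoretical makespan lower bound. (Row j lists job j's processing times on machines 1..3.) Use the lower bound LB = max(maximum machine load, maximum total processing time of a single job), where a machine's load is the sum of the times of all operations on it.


Machine loads:
  Machine 1: 3 + 6 + 1 = 10
  Machine 2: 2 + 2 + 2 = 6
  Machine 3: 1 + 9 + 2 = 12
Max machine load = 12
Job totals:
  Job 1: 6
  Job 2: 17
  Job 3: 5
Max job total = 17
Lower bound = max(12, 17) = 17

17


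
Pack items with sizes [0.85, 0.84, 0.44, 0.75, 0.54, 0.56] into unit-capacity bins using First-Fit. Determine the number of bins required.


Place items sequentially using First-Fit:
  Item 0.85 -> new Bin 1
  Item 0.84 -> new Bin 2
  Item 0.44 -> new Bin 3
  Item 0.75 -> new Bin 4
  Item 0.54 -> Bin 3 (now 0.98)
  Item 0.56 -> new Bin 5
Total bins used = 5

5


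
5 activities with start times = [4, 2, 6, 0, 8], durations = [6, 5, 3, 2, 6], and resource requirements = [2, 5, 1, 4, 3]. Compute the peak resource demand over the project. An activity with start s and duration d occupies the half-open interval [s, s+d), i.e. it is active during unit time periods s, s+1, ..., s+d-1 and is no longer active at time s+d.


Each activity i is active on [start_i, start_i + duration_i).
Compute total resource usage per time slot:
  t=0: active resources = [4], total = 4
  t=1: active resources = [4], total = 4
  t=2: active resources = [5], total = 5
  t=3: active resources = [5], total = 5
  t=4: active resources = [2, 5], total = 7
  t=5: active resources = [2, 5], total = 7
  t=6: active resources = [2, 5, 1], total = 8
  t=7: active resources = [2, 1], total = 3
  t=8: active resources = [2, 1, 3], total = 6
  t=9: active resources = [2, 3], total = 5
  t=10: active resources = [3], total = 3
  t=11: active resources = [3], total = 3
  t=12: active resources = [3], total = 3
  t=13: active resources = [3], total = 3
Peak resource demand = 8

8


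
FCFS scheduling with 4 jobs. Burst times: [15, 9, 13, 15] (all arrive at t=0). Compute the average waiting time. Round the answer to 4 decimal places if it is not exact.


FCFS order (as given): [15, 9, 13, 15]
Waiting times:
  Job 1: wait = 0
  Job 2: wait = 15
  Job 3: wait = 24
  Job 4: wait = 37
Sum of waiting times = 76
Average waiting time = 76/4 = 19.0

19.0


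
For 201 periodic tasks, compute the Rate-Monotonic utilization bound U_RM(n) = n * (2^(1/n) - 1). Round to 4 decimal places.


Compute 2^(1/201) = 1.0034544463
Subtract 1: 1.0034544463 - 1 = 0.0034544463
Multiply by n: 201 * 0.0034544463 = 0.6943437063
Round to 4 dp: 0.6943

0.6943


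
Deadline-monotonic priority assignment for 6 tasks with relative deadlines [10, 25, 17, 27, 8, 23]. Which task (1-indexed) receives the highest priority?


Sort tasks by relative deadline (ascending):
  Task 5: deadline = 8
  Task 1: deadline = 10
  Task 3: deadline = 17
  Task 6: deadline = 23
  Task 2: deadline = 25
  Task 4: deadline = 27
Priority order (highest first): [5, 1, 3, 6, 2, 4]
Highest priority task = 5

5


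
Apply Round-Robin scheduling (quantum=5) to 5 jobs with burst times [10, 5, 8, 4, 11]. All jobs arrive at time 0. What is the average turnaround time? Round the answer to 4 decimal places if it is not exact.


Time quantum = 5
Execution trace:
  J1 runs 5 units, time = 5
  J2 runs 5 units, time = 10
  J3 runs 5 units, time = 15
  J4 runs 4 units, time = 19
  J5 runs 5 units, time = 24
  J1 runs 5 units, time = 29
  J3 runs 3 units, time = 32
  J5 runs 5 units, time = 37
  J5 runs 1 units, time = 38
Finish times: [29, 10, 32, 19, 38]
Average turnaround = 128/5 = 25.6

25.6


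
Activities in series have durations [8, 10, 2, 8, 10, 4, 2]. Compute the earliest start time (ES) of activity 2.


Activity 2 starts after activities 1 through 1 complete.
Predecessor durations: [8]
ES = 8 = 8

8


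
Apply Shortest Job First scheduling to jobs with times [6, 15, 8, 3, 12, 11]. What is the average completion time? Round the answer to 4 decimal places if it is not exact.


SJF order (ascending): [3, 6, 8, 11, 12, 15]
Completion times:
  Job 1: burst=3, C=3
  Job 2: burst=6, C=9
  Job 3: burst=8, C=17
  Job 4: burst=11, C=28
  Job 5: burst=12, C=40
  Job 6: burst=15, C=55
Average completion = 152/6 = 25.3333

25.3333


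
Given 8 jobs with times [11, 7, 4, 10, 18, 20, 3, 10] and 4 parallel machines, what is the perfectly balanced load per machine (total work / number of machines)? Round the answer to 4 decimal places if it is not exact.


Total processing time = 11 + 7 + 4 + 10 + 18 + 20 + 3 + 10 = 83
Number of machines = 4
Ideal balanced load = 83 / 4 = 20.75

20.75


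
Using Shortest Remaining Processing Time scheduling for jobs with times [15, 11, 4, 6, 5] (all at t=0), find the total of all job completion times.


Since all jobs arrive at t=0, SRPT equals SPT ordering.
SPT order: [4, 5, 6, 11, 15]
Completion times:
  Job 1: p=4, C=4
  Job 2: p=5, C=9
  Job 3: p=6, C=15
  Job 4: p=11, C=26
  Job 5: p=15, C=41
Total completion time = 4 + 9 + 15 + 26 + 41 = 95

95


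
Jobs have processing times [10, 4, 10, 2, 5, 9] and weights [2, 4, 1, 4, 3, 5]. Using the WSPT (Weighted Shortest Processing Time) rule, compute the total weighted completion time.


Compute p/w ratios and sort ascending (WSPT): [(2, 4), (4, 4), (5, 3), (9, 5), (10, 2), (10, 1)]
Compute weighted completion times:
  Job (p=2,w=4): C=2, w*C=4*2=8
  Job (p=4,w=4): C=6, w*C=4*6=24
  Job (p=5,w=3): C=11, w*C=3*11=33
  Job (p=9,w=5): C=20, w*C=5*20=100
  Job (p=10,w=2): C=30, w*C=2*30=60
  Job (p=10,w=1): C=40, w*C=1*40=40
Total weighted completion time = 265

265


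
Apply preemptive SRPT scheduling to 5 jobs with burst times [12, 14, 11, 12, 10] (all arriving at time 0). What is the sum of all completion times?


Since all jobs arrive at t=0, SRPT equals SPT ordering.
SPT order: [10, 11, 12, 12, 14]
Completion times:
  Job 1: p=10, C=10
  Job 2: p=11, C=21
  Job 3: p=12, C=33
  Job 4: p=12, C=45
  Job 5: p=14, C=59
Total completion time = 10 + 21 + 33 + 45 + 59 = 168

168


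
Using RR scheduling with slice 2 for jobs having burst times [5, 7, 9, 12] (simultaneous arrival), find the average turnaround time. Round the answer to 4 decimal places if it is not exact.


Time quantum = 2
Execution trace:
  J1 runs 2 units, time = 2
  J2 runs 2 units, time = 4
  J3 runs 2 units, time = 6
  J4 runs 2 units, time = 8
  J1 runs 2 units, time = 10
  J2 runs 2 units, time = 12
  J3 runs 2 units, time = 14
  J4 runs 2 units, time = 16
  J1 runs 1 units, time = 17
  J2 runs 2 units, time = 19
  J3 runs 2 units, time = 21
  J4 runs 2 units, time = 23
  J2 runs 1 units, time = 24
  J3 runs 2 units, time = 26
  J4 runs 2 units, time = 28
  J3 runs 1 units, time = 29
  J4 runs 2 units, time = 31
  J4 runs 2 units, time = 33
Finish times: [17, 24, 29, 33]
Average turnaround = 103/4 = 25.75

25.75


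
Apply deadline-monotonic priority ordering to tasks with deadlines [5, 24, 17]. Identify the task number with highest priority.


Sort tasks by relative deadline (ascending):
  Task 1: deadline = 5
  Task 3: deadline = 17
  Task 2: deadline = 24
Priority order (highest first): [1, 3, 2]
Highest priority task = 1

1


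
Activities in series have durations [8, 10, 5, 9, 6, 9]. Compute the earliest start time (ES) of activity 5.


Activity 5 starts after activities 1 through 4 complete.
Predecessor durations: [8, 10, 5, 9]
ES = 8 + 10 + 5 + 9 = 32

32


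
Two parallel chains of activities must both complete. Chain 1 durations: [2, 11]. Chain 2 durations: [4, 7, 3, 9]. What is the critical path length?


Path A total = 2 + 11 = 13
Path B total = 4 + 7 + 3 + 9 = 23
Critical path = longest path = max(13, 23) = 23

23


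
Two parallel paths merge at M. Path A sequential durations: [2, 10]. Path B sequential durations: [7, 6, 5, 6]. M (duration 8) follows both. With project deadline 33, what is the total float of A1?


Forward pass: ES(A1) = sum of predecessors on chain A = 0
EF = ES + duration = 0 + 2 = 2
Backward pass: LF(M) = deadline = 33; LS(M) = 33 - 8 = 25
LF(A1) = LS(M) - sum(successors on chain A) = 25 - 10 = 15
LS = LF - duration = 15 - 2 = 13
Total float = LS - ES = 13 - 0 = 13

13


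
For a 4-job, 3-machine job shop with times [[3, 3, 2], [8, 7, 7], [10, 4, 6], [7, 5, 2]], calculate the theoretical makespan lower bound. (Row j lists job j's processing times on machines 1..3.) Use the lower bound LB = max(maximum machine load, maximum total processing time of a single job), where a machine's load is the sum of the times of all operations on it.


Machine loads:
  Machine 1: 3 + 8 + 10 + 7 = 28
  Machine 2: 3 + 7 + 4 + 5 = 19
  Machine 3: 2 + 7 + 6 + 2 = 17
Max machine load = 28
Job totals:
  Job 1: 8
  Job 2: 22
  Job 3: 20
  Job 4: 14
Max job total = 22
Lower bound = max(28, 22) = 28

28


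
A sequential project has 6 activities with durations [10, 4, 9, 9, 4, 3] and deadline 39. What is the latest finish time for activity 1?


LF(activity 1) = deadline - sum of successor durations
Successors: activities 2 through 6 with durations [4, 9, 9, 4, 3]
Sum of successor durations = 29
LF = 39 - 29 = 10

10


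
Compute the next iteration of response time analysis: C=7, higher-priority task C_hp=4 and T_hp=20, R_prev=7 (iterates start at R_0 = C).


R_next = C + ceil(R_prev / T_hp) * C_hp
ceil(7 / 20) = ceil(0.35) = 1
Interference = 1 * 4 = 4
R_next = 7 + 4 = 11

11


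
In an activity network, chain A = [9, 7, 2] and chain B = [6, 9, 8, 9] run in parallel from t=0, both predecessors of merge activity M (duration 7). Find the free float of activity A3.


ES(A3) = sum of predecessors on chain A = 16
EF(A3) = ES + duration = 16 + 2 = 18
Successor of A3 is M. ES(M) = max(sum(A), sum(B)) = max(18, 32) = 32
Free float = ES(successor) - EF(current) = 32 - 18 = 14

14


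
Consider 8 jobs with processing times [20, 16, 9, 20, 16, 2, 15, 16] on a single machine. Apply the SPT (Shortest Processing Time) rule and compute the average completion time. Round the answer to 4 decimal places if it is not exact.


Sort jobs by processing time (SPT order): [2, 9, 15, 16, 16, 16, 20, 20]
Compute completion times sequentially:
  Job 1: processing = 2, completes at 2
  Job 2: processing = 9, completes at 11
  Job 3: processing = 15, completes at 26
  Job 4: processing = 16, completes at 42
  Job 5: processing = 16, completes at 58
  Job 6: processing = 16, completes at 74
  Job 7: processing = 20, completes at 94
  Job 8: processing = 20, completes at 114
Sum of completion times = 421
Average completion time = 421/8 = 52.625

52.625


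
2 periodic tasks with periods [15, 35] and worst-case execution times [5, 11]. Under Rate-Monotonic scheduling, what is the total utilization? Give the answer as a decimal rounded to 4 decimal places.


Compute individual utilizations (exact fractions):
  Task 1: C/T = 5/15 = 1/3 (approx. 0.3333)
  Task 2: C/T = 11/35 (approx. 0.3143)
Total utilization U = 1/3 + 11/35 = 68/105
Rounded to 4 decimal places: U = 0.6476
RM (Liu & Layland) bound for 2 tasks = 0.828427; compare with U = 68/105 (approx. 0.647619)
U <= bound, so schedulable by RM sufficient condition.

0.6476


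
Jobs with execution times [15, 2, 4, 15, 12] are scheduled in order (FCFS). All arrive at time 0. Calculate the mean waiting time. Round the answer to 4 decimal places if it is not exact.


FCFS order (as given): [15, 2, 4, 15, 12]
Waiting times:
  Job 1: wait = 0
  Job 2: wait = 15
  Job 3: wait = 17
  Job 4: wait = 21
  Job 5: wait = 36
Sum of waiting times = 89
Average waiting time = 89/5 = 17.8

17.8


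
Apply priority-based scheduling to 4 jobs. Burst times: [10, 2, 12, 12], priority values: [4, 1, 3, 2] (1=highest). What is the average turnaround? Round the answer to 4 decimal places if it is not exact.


Sort by priority (ascending = highest first):
Order: [(1, 2), (2, 12), (3, 12), (4, 10)]
Completion times:
  Priority 1, burst=2, C=2
  Priority 2, burst=12, C=14
  Priority 3, burst=12, C=26
  Priority 4, burst=10, C=36
Average turnaround = 78/4 = 19.5

19.5


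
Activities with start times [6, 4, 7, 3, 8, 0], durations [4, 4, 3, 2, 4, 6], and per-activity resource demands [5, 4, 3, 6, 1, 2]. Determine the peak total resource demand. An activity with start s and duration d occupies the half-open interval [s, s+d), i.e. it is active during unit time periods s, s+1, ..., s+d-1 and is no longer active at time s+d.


Each activity i is active on [start_i, start_i + duration_i).
Compute total resource usage per time slot:
  t=0: active resources = [2], total = 2
  t=1: active resources = [2], total = 2
  t=2: active resources = [2], total = 2
  t=3: active resources = [6, 2], total = 8
  t=4: active resources = [4, 6, 2], total = 12
  t=5: active resources = [4, 2], total = 6
  t=6: active resources = [5, 4], total = 9
  t=7: active resources = [5, 4, 3], total = 12
  t=8: active resources = [5, 3, 1], total = 9
  t=9: active resources = [5, 3, 1], total = 9
  t=10: active resources = [1], total = 1
  t=11: active resources = [1], total = 1
Peak resource demand = 12

12


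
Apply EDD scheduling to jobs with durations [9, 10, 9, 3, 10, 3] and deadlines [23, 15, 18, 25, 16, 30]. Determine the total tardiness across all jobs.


Sort by due date (EDD order): [(10, 15), (10, 16), (9, 18), (9, 23), (3, 25), (3, 30)]
Compute completion times and tardiness:
  Job 1: p=10, d=15, C=10, tardiness=max(0,10-15)=0
  Job 2: p=10, d=16, C=20, tardiness=max(0,20-16)=4
  Job 3: p=9, d=18, C=29, tardiness=max(0,29-18)=11
  Job 4: p=9, d=23, C=38, tardiness=max(0,38-23)=15
  Job 5: p=3, d=25, C=41, tardiness=max(0,41-25)=16
  Job 6: p=3, d=30, C=44, tardiness=max(0,44-30)=14
Total tardiness = 60

60


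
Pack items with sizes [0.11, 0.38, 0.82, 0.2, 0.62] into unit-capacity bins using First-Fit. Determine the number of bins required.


Place items sequentially using First-Fit:
  Item 0.11 -> new Bin 1
  Item 0.38 -> Bin 1 (now 0.49)
  Item 0.82 -> new Bin 2
  Item 0.2 -> Bin 1 (now 0.69)
  Item 0.62 -> new Bin 3
Total bins used = 3

3


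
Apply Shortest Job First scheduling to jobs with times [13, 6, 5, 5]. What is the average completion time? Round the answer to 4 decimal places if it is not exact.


SJF order (ascending): [5, 5, 6, 13]
Completion times:
  Job 1: burst=5, C=5
  Job 2: burst=5, C=10
  Job 3: burst=6, C=16
  Job 4: burst=13, C=29
Average completion = 60/4 = 15.0

15.0


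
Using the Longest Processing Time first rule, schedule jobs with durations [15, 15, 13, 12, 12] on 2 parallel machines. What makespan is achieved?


Sort jobs in decreasing order (LPT): [15, 15, 13, 12, 12]
Assign each job to the least loaded machine:
  Machine 1: jobs [15, 13], load = 28
  Machine 2: jobs [15, 12, 12], load = 39
Makespan = max load = 39

39


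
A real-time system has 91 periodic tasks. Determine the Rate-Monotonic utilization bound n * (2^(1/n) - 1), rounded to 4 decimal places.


Compute 2^(1/91) = 1.0076460851
Subtract 1: 1.0076460851 - 1 = 0.0076460851
Multiply by n: 91 * 0.0076460851 = 0.6957937441
Round to 4 dp: 0.6958

0.6958


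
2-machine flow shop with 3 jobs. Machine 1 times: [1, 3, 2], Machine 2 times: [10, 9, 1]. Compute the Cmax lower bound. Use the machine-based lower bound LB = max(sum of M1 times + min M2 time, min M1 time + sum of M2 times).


LB1 = sum(M1 times) + min(M2 times) = 6 + 1 = 7
LB2 = min(M1 times) + sum(M2 times) = 1 + 20 = 21
Lower bound = max(LB1, LB2) = max(7, 21) = 21

21


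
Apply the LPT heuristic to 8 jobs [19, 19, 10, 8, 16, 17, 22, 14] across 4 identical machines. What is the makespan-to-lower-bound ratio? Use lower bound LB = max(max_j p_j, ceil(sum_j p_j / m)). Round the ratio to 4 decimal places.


LPT order: [22, 19, 19, 17, 16, 14, 10, 8]
Machine loads after assignment: [30, 33, 29, 33]
LPT makespan = 33
Lower bound = max(max_job, ceil(total/4)) = max(22, 32) = 32
Ratio = 33 / 32 = 1.0313

1.0313


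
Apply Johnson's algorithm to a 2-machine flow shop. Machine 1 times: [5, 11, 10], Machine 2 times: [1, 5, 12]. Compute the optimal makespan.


Apply Johnson's rule:
  Group 1 (a <= b): [(3, 10, 12)]
  Group 2 (a > b): [(2, 11, 5), (1, 5, 1)]
Optimal job order: [3, 2, 1]
Schedule:
  Job 3: M1 done at 10, M2 done at 22
  Job 2: M1 done at 21, M2 done at 27
  Job 1: M1 done at 26, M2 done at 28
Makespan = 28

28


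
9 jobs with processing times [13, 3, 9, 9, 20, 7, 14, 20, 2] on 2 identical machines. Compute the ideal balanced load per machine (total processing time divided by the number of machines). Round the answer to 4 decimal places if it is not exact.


Total processing time = 13 + 3 + 9 + 9 + 20 + 7 + 14 + 20 + 2 = 97
Number of machines = 2
Ideal balanced load = 97 / 2 = 48.5

48.5
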